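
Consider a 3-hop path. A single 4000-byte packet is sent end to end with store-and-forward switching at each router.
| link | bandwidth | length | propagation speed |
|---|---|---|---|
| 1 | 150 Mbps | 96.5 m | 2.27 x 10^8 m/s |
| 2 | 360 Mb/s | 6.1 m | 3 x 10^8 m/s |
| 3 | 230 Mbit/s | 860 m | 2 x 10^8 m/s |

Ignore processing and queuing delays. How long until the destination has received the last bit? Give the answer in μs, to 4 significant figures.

L = 4000 × 8 = 32000 bits.
Transmission delays (L/R per hop): 213.333, 88.8889, 139.13 μs; sum = 441.353 μs.
Propagation delays (d/s per hop): 0.42511, 0.0203333, 4.3 μs; sum = 4.74544 μs.
End-to-end = 446.1 μs.

446.1 μs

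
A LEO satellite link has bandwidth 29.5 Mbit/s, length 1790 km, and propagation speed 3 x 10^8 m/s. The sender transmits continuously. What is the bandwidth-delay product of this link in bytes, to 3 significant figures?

Propagation delay = 1790000 / 300000000 = 0.00596667 s.
BDP = R × t_prop = 29500000 × 0.00596667 = 176017 bits.
In bytes: 176017/8 = 22000 bytes.

22000 bytes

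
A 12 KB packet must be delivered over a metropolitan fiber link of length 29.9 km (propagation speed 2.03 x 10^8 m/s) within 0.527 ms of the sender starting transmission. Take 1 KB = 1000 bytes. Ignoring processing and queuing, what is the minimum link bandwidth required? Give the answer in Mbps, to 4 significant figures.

L = 96000 bits.
Propagation delay = 29900 / 2.03e+08 = 0.147291 ms.
Transmission budget = 0.527 − 0.147291 = 0.379709 ms.
R ≥ L / t_tx = 96000 bits / 0.000379709 s = 252.8 Mbps.

252.8 Mbps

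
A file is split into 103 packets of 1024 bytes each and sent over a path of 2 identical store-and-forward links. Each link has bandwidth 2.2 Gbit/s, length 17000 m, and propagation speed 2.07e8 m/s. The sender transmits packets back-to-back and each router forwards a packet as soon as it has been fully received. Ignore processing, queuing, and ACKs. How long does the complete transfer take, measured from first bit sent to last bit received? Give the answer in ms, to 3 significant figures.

0.552 ms

Per-hop transmission t_tx = L/R = 8192/2200000000 = 0.00372364 ms.
Per-hop propagation t_prop = 17000/2.07e+08 = 0.0821256 ms.
Pipeline fill: first packet needs 2·t_tx to clear all hops; remaining 102 packets each add one t_tx.
Total = (2+103-1)·t_tx + 2·t_prop = 104·0.00372364 + 2·0.0821256 = 0.552 ms.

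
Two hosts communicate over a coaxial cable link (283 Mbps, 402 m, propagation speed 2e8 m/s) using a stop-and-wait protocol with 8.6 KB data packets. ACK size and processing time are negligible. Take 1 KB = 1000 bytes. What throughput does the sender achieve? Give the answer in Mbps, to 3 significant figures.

278 Mbps

t_tx = L/R = 68800/283000000 = 0.00024311 s.
t_prop = 402/200000000 = 2.01e-06 s; RTT = 4.02e-06 s.
Cycle = t_tx + RTT = 0.00024713 s.
Throughput = L / cycle = 68800 / 0.00024713 = 278 Mbps.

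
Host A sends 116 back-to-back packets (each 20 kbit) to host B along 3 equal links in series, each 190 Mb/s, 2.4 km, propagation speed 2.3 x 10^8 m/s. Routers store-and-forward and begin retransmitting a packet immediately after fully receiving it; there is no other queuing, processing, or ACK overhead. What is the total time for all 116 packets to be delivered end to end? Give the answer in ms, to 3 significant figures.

12.5 ms

Per-hop transmission t_tx = L/R = 20000/190000000 = 0.105263 ms.
Per-hop propagation t_prop = 2400/2.3e+08 = 0.0104348 ms.
Pipeline fill: first packet needs 3·t_tx to clear all hops; remaining 115 packets each add one t_tx.
Total = (3+116-1)·t_tx + 3·t_prop = 118·0.105263 + 3·0.0104348 = 12.5 ms.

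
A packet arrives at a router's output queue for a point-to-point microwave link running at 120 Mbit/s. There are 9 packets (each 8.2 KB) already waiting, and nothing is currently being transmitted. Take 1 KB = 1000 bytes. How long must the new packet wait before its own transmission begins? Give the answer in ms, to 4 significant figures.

Each queued packet: L/R = 65600/120000000 = 0.546667 ms.
9 queued → 4.92 ms.
Queuing delay = 4.920 ms.

4.920 ms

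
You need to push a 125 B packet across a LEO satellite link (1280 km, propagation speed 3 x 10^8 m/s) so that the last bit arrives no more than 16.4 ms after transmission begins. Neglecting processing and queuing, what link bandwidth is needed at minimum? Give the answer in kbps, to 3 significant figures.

82.4 kbps

L = 1000 bits.
Propagation delay = 1280000 / 300000000 = 4.26667 ms.
Transmission budget = 16.4 − 4.26667 = 12.1333 ms.
R ≥ L / t_tx = 1000 bits / 0.0121333 s = 82.4 kbps.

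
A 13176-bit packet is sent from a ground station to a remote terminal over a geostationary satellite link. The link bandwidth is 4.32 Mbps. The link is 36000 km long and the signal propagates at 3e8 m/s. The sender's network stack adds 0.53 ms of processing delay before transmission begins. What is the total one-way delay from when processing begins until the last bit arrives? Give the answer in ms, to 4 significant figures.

Transmission delay = L/R = 13176 / 4320000 = 3.05 ms.
Propagation delay = d/s = 36000000 m / 300000000 m/s = 120 ms.
Plus processing delay 0.53 ms = 0.53 ms.
Total = 123.6 ms.

123.6 ms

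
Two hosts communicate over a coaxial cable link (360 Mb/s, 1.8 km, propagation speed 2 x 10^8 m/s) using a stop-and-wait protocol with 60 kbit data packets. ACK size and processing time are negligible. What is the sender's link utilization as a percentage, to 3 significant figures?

90.3 %

t_tx = L/R = 60000/360000000 = 0.000166667 s.
t_prop = 1800/200000000 = 9e-06 s; RTT = 1.8e-05 s.
Cycle = t_tx + RTT = 0.000184667 s.
Utilization = t_tx / cycle = 0.000166667/0.000184667 = 90.3 %.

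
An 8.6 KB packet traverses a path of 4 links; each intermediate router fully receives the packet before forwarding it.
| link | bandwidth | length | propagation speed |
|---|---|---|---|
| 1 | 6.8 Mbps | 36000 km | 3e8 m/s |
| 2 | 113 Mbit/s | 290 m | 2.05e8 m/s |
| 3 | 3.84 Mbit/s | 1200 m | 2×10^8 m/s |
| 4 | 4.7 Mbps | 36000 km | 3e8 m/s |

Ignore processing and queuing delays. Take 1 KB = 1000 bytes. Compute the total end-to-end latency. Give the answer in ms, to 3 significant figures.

L = 68800 bits.
Transmission delays (L/R per hop): 10.1176, 0.60885, 17.9167, 14.6383 ms; sum = 43.2815 ms.
Propagation delays (d/s per hop): 120, 0.00141463, 0.006, 120 ms; sum = 240.007 ms.
End-to-end = 283 ms.

283 ms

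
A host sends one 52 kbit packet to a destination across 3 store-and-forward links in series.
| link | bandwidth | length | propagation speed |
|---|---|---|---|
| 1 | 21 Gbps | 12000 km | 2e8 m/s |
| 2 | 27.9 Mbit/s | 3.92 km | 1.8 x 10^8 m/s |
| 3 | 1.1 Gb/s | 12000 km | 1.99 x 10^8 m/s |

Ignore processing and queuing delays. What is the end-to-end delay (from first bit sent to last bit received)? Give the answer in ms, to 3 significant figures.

L = 52000 bits.
Transmission delays (L/R per hop): 0.00247619, 1.8638, 0.0472727 ms; sum = 1.91355 ms.
Propagation delays (d/s per hop): 60, 0.0217778, 60.3015 ms; sum = 120.323 ms.
End-to-end = 122 ms.

122 ms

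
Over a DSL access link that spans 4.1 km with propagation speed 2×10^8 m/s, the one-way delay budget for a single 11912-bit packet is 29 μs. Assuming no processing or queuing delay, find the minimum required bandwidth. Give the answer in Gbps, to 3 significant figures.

Propagation delay = 4100 / 200000000 = 20.5 μs.
Transmission budget = 29 − 20.5 = 8.5 μs.
R ≥ L / t_tx = 11912 bits / 8.5e-06 s = 1.40 Gbps.

1.40 Gbps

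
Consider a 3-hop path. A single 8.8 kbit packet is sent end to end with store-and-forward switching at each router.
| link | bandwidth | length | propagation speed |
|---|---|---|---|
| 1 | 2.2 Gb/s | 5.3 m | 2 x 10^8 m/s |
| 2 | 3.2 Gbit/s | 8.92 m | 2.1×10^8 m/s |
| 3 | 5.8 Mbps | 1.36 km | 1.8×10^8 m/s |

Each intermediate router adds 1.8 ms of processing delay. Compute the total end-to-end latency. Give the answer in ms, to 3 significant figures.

L = 8800 bits.
Transmission delays (L/R per hop): 0.004, 0.00275, 1.51724 ms; sum = 1.52399 ms.
Propagation delays (d/s per hop): 2.65e-05, 4.24762e-05, 0.00755556 ms; sum = 0.00762453 ms.
Processing at 2 router(s): 2 × 1.8 ms = 3.6 ms.
End-to-end = 5.13 ms.

5.13 ms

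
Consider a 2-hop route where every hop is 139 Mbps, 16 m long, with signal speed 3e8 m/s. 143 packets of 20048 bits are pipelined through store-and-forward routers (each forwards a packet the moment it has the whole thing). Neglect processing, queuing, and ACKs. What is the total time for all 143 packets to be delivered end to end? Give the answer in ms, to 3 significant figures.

Per-hop transmission t_tx = L/R = 20048/139000000 = 0.14423 ms.
Per-hop propagation t_prop = 16/300000000 = 5.33333e-05 ms.
Pipeline fill: first packet needs 2·t_tx to clear all hops; remaining 142 packets each add one t_tx.
Total = (2+143-1)·t_tx + 2·t_prop = 144·0.14423 + 2·5.33333e-05 = 20.8 ms.

20.8 ms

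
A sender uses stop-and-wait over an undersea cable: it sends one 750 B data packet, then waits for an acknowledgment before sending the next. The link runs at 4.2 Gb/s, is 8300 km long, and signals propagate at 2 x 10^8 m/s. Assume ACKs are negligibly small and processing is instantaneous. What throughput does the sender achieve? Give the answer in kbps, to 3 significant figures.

t_tx = L/R = 6000/4200000000 = 1.42857e-06 s.
t_prop = 8300000/200000000 = 0.0415 s; RTT = 0.083 s.
Cycle = t_tx + RTT = 0.0830014 s.
Throughput = L / cycle = 6000 / 0.0830014 = 72.3 kbps.

72.3 kbps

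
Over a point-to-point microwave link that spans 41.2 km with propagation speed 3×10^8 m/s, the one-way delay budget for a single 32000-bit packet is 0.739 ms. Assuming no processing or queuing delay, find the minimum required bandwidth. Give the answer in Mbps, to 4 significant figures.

Propagation delay = 41200 / 300000000 = 0.137333 ms.
Transmission budget = 0.739 − 0.137333 = 0.601667 ms.
R ≥ L / t_tx = 32000 bits / 0.000601667 s = 53.19 Mbps.

53.19 Mbps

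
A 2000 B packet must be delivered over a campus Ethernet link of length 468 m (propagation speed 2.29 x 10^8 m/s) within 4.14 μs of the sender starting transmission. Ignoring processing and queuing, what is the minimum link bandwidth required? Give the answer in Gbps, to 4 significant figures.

L = 16000 bits.
Propagation delay = 468 / 229000000 = 2.04367 μs.
Transmission budget = 4.14 − 2.04367 = 2.09633 μs.
R ≥ L / t_tx = 16000 bits / 2.09633e-06 s = 7.632 Gbps.

7.632 Gbps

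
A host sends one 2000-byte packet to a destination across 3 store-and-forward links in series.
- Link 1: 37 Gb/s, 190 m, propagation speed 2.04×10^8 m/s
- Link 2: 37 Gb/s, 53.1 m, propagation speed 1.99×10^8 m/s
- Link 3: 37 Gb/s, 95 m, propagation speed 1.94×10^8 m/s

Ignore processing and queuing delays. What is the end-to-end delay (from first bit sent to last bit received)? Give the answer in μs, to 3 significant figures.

L = 2000 × 8 = 16000 bits.
Transmission delay per hop = L/R = 16000/37000000000 = 0.432432 μs; 3 hops → 1.2973 μs.
Propagation delays (d/s per hop): 0.931373, 0.266834, 0.489691 μs; sum = 1.6879 μs.
End-to-end = 2.99 μs.

2.99 μs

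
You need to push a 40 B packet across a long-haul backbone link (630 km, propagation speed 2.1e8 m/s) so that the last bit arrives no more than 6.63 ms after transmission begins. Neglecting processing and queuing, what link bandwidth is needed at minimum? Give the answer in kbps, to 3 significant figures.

L = 320 bits.
Propagation delay = 630000 / 210000000 = 3 ms.
Transmission budget = 6.63 − 3 = 3.63 ms.
R ≥ L / t_tx = 320 bits / 0.00363 s = 88.2 kbps.

88.2 kbps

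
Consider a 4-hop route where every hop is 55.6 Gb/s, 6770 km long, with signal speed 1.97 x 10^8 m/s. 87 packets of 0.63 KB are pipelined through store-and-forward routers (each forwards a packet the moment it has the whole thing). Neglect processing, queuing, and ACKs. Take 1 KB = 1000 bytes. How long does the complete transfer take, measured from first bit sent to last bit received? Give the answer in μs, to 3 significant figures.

137000 μs

Per-hop transmission t_tx = L/R = 5040/55600000000 = 0.0906475 μs.
Per-hop propagation t_prop = 6770000/197000000 = 34365.5 μs.
Pipeline fill: first packet needs 4·t_tx to clear all hops; remaining 86 packets each add one t_tx.
Total = (4+87-1)·t_tx + 4·t_prop = 90·0.0906475 + 4·34365.5 = 137000 μs.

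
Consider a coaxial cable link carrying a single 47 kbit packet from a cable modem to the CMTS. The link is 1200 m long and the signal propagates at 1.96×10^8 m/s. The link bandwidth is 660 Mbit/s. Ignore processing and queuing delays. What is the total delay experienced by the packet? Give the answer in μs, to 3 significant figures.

L = 47000 bits.
Transmission delay = L/R = 47000 / 660000000 = 71.2121 μs.
Propagation delay = d/s = 1200 m / 196000000 m/s = 6.12245 μs.
Total = 77.3 μs.

77.3 μs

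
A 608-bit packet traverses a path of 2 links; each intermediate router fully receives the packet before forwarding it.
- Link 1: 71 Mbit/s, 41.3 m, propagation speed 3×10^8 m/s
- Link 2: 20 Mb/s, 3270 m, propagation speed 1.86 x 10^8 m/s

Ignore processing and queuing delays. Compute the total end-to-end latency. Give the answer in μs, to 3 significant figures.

56.7 μs

Transmission delays (L/R per hop): 8.56338, 30.4 μs; sum = 38.9634 μs.
Propagation delays (d/s per hop): 0.137667, 17.5806 μs; sum = 17.7183 μs.
End-to-end = 56.7 μs.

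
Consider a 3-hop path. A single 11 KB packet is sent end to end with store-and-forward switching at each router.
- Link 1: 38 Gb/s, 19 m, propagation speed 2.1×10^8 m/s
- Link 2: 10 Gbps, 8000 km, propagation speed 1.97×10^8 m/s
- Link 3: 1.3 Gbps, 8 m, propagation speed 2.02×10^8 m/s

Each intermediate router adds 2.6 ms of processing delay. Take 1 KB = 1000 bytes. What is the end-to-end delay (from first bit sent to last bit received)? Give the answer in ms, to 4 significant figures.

L = 88000 bits.
Transmission delays (L/R per hop): 0.00231579, 0.0088, 0.0676923 ms; sum = 0.0788081 ms.
Propagation delays (d/s per hop): 9.04762e-05, 40.6091, 3.9604e-05 ms; sum = 40.6093 ms.
Processing at 2 router(s): 2 × 2.6 ms = 5.2 ms.
End-to-end = 45.89 ms.

45.89 ms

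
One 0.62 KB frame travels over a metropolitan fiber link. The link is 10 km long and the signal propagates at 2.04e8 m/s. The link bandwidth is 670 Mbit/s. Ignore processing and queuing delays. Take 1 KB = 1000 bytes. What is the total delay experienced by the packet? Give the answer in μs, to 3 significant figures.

L = 4960 bits.
Transmission delay = L/R = 4960 / 670000000 = 7.40299 μs.
Propagation delay = d/s = 10000 m / 204000000 m/s = 49.0196 μs.
Total = 56.4 μs.

56.4 μs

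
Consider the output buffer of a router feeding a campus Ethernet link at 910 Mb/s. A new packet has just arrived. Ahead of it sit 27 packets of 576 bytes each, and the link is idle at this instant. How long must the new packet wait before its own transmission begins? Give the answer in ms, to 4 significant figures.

0.1367 ms

Each queued packet: L/R = 4608/910000000 = 0.00506374 ms.
27 queued → 0.136721 ms.
Queuing delay = 0.1367 ms.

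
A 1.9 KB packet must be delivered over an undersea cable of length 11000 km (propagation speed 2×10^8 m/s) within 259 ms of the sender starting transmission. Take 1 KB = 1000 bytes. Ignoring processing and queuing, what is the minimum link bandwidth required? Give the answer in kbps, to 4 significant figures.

L = 15200 bits.
Propagation delay = 11000000 / 200000000 = 55 ms.
Transmission budget = 259 − 55 = 204 ms.
R ≥ L / t_tx = 15200 bits / 0.204 s = 74.51 kbps.

74.51 kbps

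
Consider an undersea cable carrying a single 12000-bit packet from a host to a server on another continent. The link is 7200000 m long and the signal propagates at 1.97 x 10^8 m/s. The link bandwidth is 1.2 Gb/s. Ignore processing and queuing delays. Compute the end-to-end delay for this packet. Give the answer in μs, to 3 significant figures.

36600 μs

Transmission delay = L/R = 12000 / 1200000000 = 10 μs.
Propagation delay = d/s = 7200000 m / 197000000 m/s = 36548.2 μs.
Total = 36600 μs.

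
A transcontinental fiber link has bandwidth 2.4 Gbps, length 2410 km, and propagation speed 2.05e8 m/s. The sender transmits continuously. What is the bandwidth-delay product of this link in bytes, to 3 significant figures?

3530000 bytes

Propagation delay = 2410000 / 2.05e+08 = 0.0117561 s.
BDP = R × t_prop = 2400000000 × 0.0117561 = 28214600 bits.
In bytes: 28214600/8 = 3530000 bytes.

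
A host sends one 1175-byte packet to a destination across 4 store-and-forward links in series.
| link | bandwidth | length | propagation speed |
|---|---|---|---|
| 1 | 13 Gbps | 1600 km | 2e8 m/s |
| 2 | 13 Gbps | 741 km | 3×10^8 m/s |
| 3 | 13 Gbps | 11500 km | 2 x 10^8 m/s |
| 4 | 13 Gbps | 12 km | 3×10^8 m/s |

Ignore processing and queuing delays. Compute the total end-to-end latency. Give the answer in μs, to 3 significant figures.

68000 μs

L = 1175 × 8 = 9400 bits.
Transmission delay per hop = L/R = 9400/13000000000 = 0.723077 μs; 4 hops → 2.89231 μs.
Propagation delays (d/s per hop): 8000, 2470, 57500, 40 μs; sum = 68010 μs.
End-to-end = 68000 μs.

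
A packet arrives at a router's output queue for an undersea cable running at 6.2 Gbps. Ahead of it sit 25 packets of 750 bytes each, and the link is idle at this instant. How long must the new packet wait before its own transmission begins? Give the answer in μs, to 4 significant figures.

24.19 μs

Each queued packet: L/R = 6000/6200000000 = 0.967742 μs.
25 queued → 24.1935 μs.
Queuing delay = 24.19 μs.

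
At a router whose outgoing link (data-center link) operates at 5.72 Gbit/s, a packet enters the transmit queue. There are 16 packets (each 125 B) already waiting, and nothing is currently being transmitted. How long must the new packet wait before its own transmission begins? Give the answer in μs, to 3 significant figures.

2.80 μs

Each queued packet: L/R = 1000/5720000000 = 0.174825 μs.
16 queued → 2.7972 μs.
Queuing delay = 2.80 μs.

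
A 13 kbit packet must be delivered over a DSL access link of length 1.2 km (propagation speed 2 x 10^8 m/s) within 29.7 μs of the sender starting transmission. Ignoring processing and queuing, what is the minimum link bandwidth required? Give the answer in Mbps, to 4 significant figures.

Propagation delay = 1200 / 200000000 = 6 μs.
Transmission budget = 29.7 − 6 = 23.7 μs.
R ≥ L / t_tx = 13000 bits / 2.37e-05 s = 548.5 Mbps.

548.5 Mbps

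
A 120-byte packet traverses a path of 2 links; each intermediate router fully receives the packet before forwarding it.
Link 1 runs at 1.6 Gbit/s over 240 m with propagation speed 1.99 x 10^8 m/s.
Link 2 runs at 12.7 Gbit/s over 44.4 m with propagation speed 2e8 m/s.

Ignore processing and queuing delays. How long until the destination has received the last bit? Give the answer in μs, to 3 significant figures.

2.10 μs

L = 120 × 8 = 960 bits.
Transmission delays (L/R per hop): 0.6, 0.0755906 μs; sum = 0.675591 μs.
Propagation delays (d/s per hop): 1.20603, 0.222 μs; sum = 1.42803 μs.
End-to-end = 2.10 μs.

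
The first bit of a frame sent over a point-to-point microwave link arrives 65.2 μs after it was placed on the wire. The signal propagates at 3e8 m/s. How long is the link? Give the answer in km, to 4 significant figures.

19.56 km

d = s × t_prop = 300000000 × 6.52e-05 = 19.56 km.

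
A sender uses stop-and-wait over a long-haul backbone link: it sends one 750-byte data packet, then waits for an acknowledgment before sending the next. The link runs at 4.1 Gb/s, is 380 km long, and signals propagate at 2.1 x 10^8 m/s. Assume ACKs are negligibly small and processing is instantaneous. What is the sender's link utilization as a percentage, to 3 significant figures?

t_tx = L/R = 6000/4.1e+09 = 1.46341e-06 s.
t_prop = 380000/210000000 = 0.00180952 s; RTT = 0.00361905 s.
Cycle = t_tx + RTT = 0.00362051 s.
Utilization = t_tx / cycle = 1.46341e-06/0.00362051 = 0.0404 %.

0.0404 %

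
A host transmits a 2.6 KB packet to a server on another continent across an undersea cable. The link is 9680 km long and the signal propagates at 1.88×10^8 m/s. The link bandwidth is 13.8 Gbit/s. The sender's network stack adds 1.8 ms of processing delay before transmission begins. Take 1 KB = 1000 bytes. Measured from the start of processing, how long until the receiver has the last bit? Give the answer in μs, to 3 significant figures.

53300 μs

L = 20800 bits.
Transmission delay = L/R = 20800 / 13800000000 = 1.50725 μs.
Propagation delay = d/s = 9680000 m / 188000000 m/s = 51489.4 μs.
Plus processing delay 1.8 ms = 1800 μs.
Total = 53300 μs.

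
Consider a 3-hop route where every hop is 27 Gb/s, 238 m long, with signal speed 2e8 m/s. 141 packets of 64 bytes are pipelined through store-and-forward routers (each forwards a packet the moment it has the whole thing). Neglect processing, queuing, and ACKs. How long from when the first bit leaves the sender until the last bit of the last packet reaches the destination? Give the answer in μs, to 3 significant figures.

Per-hop transmission t_tx = L/R = 512/27000000000 = 0.018963 μs.
Per-hop propagation t_prop = 238/200000000 = 1.19 μs.
Pipeline fill: first packet needs 3·t_tx to clear all hops; remaining 140 packets each add one t_tx.
Total = (3+141-1)·t_tx + 3·t_prop = 143·0.018963 + 3·1.19 = 6.28 μs.

6.28 μs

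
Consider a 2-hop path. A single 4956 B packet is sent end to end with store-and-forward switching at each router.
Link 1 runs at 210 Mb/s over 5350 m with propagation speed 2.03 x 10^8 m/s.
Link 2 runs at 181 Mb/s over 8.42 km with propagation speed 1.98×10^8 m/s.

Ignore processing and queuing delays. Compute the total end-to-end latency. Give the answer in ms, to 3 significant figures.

L = 4956 × 8 = 39648 bits.
Transmission delays (L/R per hop): 0.1888, 0.21905 ms; sum = 0.40785 ms.
Propagation delays (d/s per hop): 0.0263547, 0.0425253 ms; sum = 0.0688799 ms.
End-to-end = 0.477 ms.

0.477 ms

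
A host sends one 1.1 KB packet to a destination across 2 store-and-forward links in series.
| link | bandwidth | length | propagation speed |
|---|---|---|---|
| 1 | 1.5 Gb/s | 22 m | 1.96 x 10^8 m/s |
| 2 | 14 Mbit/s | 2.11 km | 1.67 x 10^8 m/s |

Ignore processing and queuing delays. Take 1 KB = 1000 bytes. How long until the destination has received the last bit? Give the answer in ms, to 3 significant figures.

L = 8800 bits.
Transmission delays (L/R per hop): 0.00586667, 0.628571 ms; sum = 0.634438 ms.
Propagation delays (d/s per hop): 0.000112245, 0.0126347 ms; sum = 0.012747 ms.
End-to-end = 0.647 ms.

0.647 ms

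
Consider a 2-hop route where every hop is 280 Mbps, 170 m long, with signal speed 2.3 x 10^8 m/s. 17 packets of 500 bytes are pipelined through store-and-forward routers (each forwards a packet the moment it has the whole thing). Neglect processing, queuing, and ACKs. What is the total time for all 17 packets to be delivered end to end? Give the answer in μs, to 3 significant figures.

Per-hop transmission t_tx = L/R = 4000/280000000 = 14.2857 μs.
Per-hop propagation t_prop = 170/2.3e+08 = 0.73913 μs.
Pipeline fill: first packet needs 2·t_tx to clear all hops; remaining 16 packets each add one t_tx.
Total = (2+17-1)·t_tx + 2·t_prop = 18·14.2857 + 2·0.73913 = 259 μs.

259 μs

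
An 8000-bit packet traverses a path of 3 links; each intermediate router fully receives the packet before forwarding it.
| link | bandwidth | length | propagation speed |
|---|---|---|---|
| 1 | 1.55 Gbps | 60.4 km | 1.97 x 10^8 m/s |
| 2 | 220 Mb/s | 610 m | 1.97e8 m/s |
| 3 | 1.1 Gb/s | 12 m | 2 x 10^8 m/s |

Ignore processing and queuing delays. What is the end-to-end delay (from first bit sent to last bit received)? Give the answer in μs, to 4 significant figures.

358.6 μs

Transmission delays (L/R per hop): 5.16129, 36.3636, 7.27273 μs; sum = 48.7977 μs.
Propagation delays (d/s per hop): 306.599, 3.09645, 0.06 μs; sum = 309.755 μs.
End-to-end = 358.6 μs.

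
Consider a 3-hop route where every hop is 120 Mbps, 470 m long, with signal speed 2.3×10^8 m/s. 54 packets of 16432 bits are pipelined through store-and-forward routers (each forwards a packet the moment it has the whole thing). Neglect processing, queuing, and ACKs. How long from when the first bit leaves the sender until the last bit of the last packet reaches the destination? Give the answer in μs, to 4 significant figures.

Per-hop transmission t_tx = L/R = 16432/120000000 = 136.933 μs.
Per-hop propagation t_prop = 470/2.3e+08 = 2.04348 μs.
Pipeline fill: first packet needs 3·t_tx to clear all hops; remaining 53 packets each add one t_tx.
Total = (3+54-1)·t_tx + 3·t_prop = 56·136.933 + 3·2.04348 = 7674 μs.

7674 μs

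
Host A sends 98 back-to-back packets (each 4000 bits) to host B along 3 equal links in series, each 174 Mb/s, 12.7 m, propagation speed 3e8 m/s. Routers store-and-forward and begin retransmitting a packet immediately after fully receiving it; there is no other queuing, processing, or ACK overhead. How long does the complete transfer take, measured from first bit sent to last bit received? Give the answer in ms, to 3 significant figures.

2.30 ms

Per-hop transmission t_tx = L/R = 4000/174000000 = 0.0229885 ms.
Per-hop propagation t_prop = 12.7/300000000 = 4.23333e-05 ms.
Pipeline fill: first packet needs 3·t_tx to clear all hops; remaining 97 packets each add one t_tx.
Total = (3+98-1)·t_tx + 3·t_prop = 100·0.0229885 + 3·4.23333e-05 = 2.30 ms.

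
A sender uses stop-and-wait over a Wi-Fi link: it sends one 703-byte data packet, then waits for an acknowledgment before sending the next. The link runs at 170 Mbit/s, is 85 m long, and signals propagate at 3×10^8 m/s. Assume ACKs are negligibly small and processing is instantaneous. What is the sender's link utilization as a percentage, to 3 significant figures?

t_tx = L/R = 5624/170000000 = 3.30824e-05 s.
t_prop = 85/300000000 = 2.83333e-07 s; RTT = 5.66667e-07 s.
Cycle = t_tx + RTT = 3.3649e-05 s.
Utilization = t_tx / cycle = 3.30824e-05/3.3649e-05 = 98.3 %.

98.3 %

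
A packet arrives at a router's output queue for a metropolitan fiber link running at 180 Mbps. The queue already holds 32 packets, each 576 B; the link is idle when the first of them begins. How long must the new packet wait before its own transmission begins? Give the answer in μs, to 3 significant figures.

Each queued packet: L/R = 4608/180000000 = 25.6 μs.
32 queued → 819.2 μs.
Queuing delay = 819 μs.

819 μs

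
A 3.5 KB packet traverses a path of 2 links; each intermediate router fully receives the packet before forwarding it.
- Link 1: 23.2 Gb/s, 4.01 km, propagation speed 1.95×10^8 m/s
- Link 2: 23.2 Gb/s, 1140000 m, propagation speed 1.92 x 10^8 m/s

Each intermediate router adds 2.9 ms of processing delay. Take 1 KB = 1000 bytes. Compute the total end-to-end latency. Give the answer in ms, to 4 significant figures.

L = 28000 bits.
Transmission delay per hop = L/R = 28000/23200000000 = 0.0012069 ms; 2 hops → 0.00241379 ms.
Propagation delays (d/s per hop): 0.0205641, 5.9375 ms; sum = 5.95806 ms.
Processing at 1 router(s): 1 × 2.9 ms = 2.9 ms.
End-to-end = 8.860 ms.

8.860 ms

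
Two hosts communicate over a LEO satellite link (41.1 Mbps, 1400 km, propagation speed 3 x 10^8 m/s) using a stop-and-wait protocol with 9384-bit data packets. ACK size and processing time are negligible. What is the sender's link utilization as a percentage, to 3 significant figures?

t_tx = L/R = 9384/41100000 = 0.000228321 s.
t_prop = 1400000/300000000 = 0.00466667 s; RTT = 0.00933333 s.
Cycle = t_tx + RTT = 0.00956165 s.
Utilization = t_tx / cycle = 0.000228321/0.00956165 = 2.39 %.

2.39 %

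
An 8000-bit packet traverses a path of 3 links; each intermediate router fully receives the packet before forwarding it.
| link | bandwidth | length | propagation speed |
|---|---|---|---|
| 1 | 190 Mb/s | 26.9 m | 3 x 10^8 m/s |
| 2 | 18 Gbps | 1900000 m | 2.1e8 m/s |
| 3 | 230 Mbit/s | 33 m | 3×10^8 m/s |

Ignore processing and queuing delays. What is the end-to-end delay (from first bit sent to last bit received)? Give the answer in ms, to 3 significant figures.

9.13 ms

Transmission delays (L/R per hop): 0.0421053, 0.000444444, 0.0347826 ms; sum = 0.0773323 ms.
Propagation delays (d/s per hop): 8.96667e-05, 9.04762, 0.00011 ms; sum = 9.04782 ms.
End-to-end = 9.13 ms.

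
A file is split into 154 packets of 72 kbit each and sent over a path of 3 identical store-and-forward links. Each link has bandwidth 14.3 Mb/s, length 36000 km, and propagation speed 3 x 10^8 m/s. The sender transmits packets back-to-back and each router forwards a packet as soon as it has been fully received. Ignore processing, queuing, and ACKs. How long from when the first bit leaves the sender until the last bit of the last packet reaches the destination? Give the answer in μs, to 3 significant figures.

Per-hop transmission t_tx = L/R = 72000/14300000 = 5034.97 μs.
Per-hop propagation t_prop = 36000000/300000000 = 120000 μs.
Pipeline fill: first packet needs 3·t_tx to clear all hops; remaining 153 packets each add one t_tx.
Total = (3+154-1)·t_tx + 3·t_prop = 156·5034.97 + 3·120000 = 1150000 μs.

1150000 μs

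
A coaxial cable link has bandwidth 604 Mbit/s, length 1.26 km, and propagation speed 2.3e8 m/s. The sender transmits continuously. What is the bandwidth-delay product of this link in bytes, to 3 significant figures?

Propagation delay = 1260 / 2.3e+08 = 5.47826e-06 s.
BDP = R × t_prop = 604000000 × 5.47826e-06 = 3308.87 bits.
In bytes: 3308.87/8 = 414 bytes.

414 bytes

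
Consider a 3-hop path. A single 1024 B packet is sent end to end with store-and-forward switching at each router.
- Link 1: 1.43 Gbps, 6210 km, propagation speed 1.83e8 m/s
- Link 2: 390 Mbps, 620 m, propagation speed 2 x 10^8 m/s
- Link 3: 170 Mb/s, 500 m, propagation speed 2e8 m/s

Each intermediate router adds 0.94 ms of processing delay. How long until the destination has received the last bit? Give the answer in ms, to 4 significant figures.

35.89 ms

L = 1024 × 8 = 8192 bits.
Transmission delays (L/R per hop): 0.00572867, 0.0210051, 0.0481882 ms; sum = 0.074922 ms.
Propagation delays (d/s per hop): 33.9344, 0.0031, 0.0025 ms; sum = 33.94 ms.
Processing at 2 router(s): 2 × 0.94 ms = 1.88 ms.
End-to-end = 35.89 ms.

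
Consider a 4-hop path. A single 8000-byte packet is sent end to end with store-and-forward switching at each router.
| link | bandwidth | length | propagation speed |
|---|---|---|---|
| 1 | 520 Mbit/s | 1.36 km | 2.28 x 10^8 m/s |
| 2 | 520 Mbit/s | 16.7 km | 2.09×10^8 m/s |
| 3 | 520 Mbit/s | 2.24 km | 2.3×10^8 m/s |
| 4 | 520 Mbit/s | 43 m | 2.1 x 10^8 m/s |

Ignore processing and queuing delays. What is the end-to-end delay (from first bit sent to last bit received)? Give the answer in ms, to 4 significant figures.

L = 8000 × 8 = 64000 bits.
Transmission delay per hop = L/R = 64000/520000000 = 0.123077 ms; 4 hops → 0.492308 ms.
Propagation delays (d/s per hop): 0.00596491, 0.0799043, 0.00973913, 0.000204762 ms; sum = 0.0958131 ms.
End-to-end = 0.5881 ms.

0.5881 ms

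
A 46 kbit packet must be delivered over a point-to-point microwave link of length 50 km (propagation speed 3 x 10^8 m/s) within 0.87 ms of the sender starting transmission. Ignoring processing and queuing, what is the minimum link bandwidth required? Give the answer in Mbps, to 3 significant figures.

65.4 Mbps

Propagation delay = 50000 / 300000000 = 0.166667 ms.
Transmission budget = 0.87 − 0.166667 = 0.703333 ms.
R ≥ L / t_tx = 46000 bits / 0.000703333 s = 65.4 Mbps.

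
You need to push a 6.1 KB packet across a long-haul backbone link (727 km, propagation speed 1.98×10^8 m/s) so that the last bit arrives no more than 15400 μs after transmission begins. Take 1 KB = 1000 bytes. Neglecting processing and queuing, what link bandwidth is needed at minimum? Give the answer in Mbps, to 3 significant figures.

L = 48800 bits.
Propagation delay = 727000 / 198000000 = 3671.72 μs.
Transmission budget = 15400 − 3671.72 = 11728.3 μs.
R ≥ L / t_tx = 48800 bits / 0.0117283 s = 4.16 Mbps.

4.16 Mbps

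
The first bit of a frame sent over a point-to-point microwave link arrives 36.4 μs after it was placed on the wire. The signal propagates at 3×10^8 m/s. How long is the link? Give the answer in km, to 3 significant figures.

10.9 km

d = s × t_prop = 300000000 × 3.64e-05 = 10.9 km.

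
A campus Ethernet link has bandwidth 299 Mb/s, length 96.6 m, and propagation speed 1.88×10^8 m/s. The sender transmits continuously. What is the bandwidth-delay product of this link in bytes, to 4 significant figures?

Propagation delay = 96.6 / 188000000 = 5.1383e-07 s.
BDP = R × t_prop = 299000000 × 5.1383e-07 = 153.635 bits.
In bytes: 153.635/8 = 19.20 bytes.

19.20 bytes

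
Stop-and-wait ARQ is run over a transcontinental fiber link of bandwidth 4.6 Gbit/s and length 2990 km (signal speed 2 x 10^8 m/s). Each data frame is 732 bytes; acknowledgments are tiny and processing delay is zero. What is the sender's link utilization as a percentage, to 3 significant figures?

t_tx = L/R = 5856/4600000000 = 1.27304e-06 s.
t_prop = 2990000/200000000 = 0.01495 s; RTT = 0.0299 s.
Cycle = t_tx + RTT = 0.0299013 s.
Utilization = t_tx / cycle = 1.27304e-06/0.0299013 = 0.00426 %.

0.00426 %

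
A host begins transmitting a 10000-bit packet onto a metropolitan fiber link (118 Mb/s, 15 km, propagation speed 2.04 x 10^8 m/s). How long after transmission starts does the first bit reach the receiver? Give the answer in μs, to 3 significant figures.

First bit experiences only propagation delay: d/s = 15000/204000000 = 73.5 μs.

73.5 μs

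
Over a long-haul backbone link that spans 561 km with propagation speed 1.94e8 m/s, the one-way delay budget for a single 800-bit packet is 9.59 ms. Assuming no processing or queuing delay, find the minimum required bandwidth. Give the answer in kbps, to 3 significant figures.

119 kbps

Propagation delay = 561000 / 194000000 = 2.89175 ms.
Transmission budget = 9.59 − 2.89175 = 6.69825 ms.
R ≥ L / t_tx = 800 bits / 0.00669825 s = 119 kbps.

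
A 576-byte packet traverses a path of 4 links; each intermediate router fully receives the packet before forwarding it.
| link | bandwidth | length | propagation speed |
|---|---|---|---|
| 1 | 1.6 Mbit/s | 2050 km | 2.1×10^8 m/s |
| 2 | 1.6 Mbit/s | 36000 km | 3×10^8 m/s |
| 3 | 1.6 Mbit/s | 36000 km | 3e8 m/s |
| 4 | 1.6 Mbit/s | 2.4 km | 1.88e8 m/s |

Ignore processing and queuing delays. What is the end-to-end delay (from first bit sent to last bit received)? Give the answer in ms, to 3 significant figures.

261 ms

L = 576 × 8 = 4608 bits.
Transmission delay per hop = L/R = 4608/1600000 = 2.88 ms; 4 hops → 11.52 ms.
Propagation delays (d/s per hop): 9.7619, 120, 120, 0.012766 ms; sum = 249.775 ms.
End-to-end = 261 ms.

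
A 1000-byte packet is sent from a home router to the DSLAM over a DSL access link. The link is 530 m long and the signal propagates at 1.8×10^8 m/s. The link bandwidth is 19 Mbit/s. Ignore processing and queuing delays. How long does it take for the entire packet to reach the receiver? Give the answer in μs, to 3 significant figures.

424 μs

L = 1000 × 8 = 8000 bits.
Transmission delay = L/R = 8000 / 19000000 = 421.053 μs.
Propagation delay = d/s = 530 m / 180000000 m/s = 2.94444 μs.
Total = 424 μs.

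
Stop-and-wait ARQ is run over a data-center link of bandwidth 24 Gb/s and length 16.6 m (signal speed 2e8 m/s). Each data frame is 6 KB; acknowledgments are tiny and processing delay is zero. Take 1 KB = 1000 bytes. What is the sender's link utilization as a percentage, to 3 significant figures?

t_tx = L/R = 48000/24000000000 = 2e-06 s.
t_prop = 16.6/200000000 = 8.3e-08 s; RTT = 1.66e-07 s.
Cycle = t_tx + RTT = 2.166e-06 s.
Utilization = t_tx / cycle = 2e-06/2.166e-06 = 92.3 %.

92.3 %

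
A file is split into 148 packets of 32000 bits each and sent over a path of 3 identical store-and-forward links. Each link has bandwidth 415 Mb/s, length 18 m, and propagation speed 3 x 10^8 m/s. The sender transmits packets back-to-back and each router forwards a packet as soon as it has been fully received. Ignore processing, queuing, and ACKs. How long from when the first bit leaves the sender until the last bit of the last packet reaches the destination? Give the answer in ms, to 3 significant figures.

Per-hop transmission t_tx = L/R = 32000/415000000 = 0.0771084 ms.
Per-hop propagation t_prop = 18/300000000 = 6e-05 ms.
Pipeline fill: first packet needs 3·t_tx to clear all hops; remaining 147 packets each add one t_tx.
Total = (3+148-1)·t_tx + 3·t_prop = 150·0.0771084 + 3·6e-05 = 11.6 ms.

11.6 ms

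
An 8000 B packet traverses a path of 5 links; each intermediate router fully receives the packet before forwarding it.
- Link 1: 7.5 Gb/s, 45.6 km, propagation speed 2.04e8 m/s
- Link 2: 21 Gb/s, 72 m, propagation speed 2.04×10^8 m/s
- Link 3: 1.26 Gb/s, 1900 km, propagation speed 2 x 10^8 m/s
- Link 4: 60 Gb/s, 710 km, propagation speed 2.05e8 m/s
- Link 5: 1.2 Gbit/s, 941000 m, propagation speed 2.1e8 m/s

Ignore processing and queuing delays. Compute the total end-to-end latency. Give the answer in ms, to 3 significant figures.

L = 8000 × 8 = 64000 bits.
Transmission delays (L/R per hop): 0.00853333, 0.00304762, 0.0507937, 0.00106667, 0.0533333 ms; sum = 0.116775 ms.
Propagation delays (d/s per hop): 0.223529, 0.000352941, 9.5, 3.46341, 4.48095 ms; sum = 17.6682 ms.
End-to-end = 17.8 ms.

17.8 ms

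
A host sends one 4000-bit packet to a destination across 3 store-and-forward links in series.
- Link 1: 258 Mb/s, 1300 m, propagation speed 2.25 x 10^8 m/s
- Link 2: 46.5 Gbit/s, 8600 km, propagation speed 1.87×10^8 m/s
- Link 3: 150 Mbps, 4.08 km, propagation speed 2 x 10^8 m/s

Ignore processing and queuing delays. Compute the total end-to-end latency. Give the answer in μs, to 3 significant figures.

46100 μs

Transmission delays (L/R per hop): 15.5039, 0.0860215, 26.6667 μs; sum = 42.2566 μs.
Propagation delays (d/s per hop): 5.77778, 45989.3, 20.4 μs; sum = 46015.5 μs.
End-to-end = 46100 μs.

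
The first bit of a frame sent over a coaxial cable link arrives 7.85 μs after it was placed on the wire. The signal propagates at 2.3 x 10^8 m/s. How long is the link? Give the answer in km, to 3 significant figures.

1.81 km

d = s × t_prop = 2.3e+08 × 7.85e-06 = 1.81 km.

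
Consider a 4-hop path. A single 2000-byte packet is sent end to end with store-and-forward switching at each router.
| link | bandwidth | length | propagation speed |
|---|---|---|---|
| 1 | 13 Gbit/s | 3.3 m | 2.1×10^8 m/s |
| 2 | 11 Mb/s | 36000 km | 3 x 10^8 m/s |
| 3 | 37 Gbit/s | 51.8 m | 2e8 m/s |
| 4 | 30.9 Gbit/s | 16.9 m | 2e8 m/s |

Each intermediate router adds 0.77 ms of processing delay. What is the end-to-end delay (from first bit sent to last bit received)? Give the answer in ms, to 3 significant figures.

L = 2000 × 8 = 16000 bits.
Transmission delays (L/R per hop): 0.00123077, 1.45455, 0.000432432, 0.000517799 ms; sum = 1.45673 ms.
Propagation delays (d/s per hop): 1.57143e-05, 120, 0.000259, 8.45e-05 ms; sum = 120 ms.
Processing at 3 router(s): 3 × 0.77 ms = 2.31 ms.
End-to-end = 124 ms.

124 ms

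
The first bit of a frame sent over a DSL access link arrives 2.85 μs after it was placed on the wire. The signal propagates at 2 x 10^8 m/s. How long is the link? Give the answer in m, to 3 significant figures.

570 m

d = s × t_prop = 200000000 × 2.85e-06 = 570 m.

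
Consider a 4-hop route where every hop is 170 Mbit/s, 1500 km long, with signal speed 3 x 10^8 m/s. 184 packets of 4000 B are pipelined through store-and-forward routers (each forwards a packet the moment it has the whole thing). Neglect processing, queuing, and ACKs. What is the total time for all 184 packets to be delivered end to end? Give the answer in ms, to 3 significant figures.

55.2 ms

Per-hop transmission t_tx = L/R = 32000/170000000 = 0.188235 ms.
Per-hop propagation t_prop = 1500000/300000000 = 5 ms.
Pipeline fill: first packet needs 4·t_tx to clear all hops; remaining 183 packets each add one t_tx.
Total = (4+184-1)·t_tx + 4·t_prop = 187·0.188235 + 4·5 = 55.2 ms.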